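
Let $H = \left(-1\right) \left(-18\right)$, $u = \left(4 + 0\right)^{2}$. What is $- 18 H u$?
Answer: $-5184$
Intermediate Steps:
$u = 16$ ($u = 4^{2} = 16$)
$H = 18$
$- 18 H u = \left(-18\right) 18 \cdot 16 = \left(-324\right) 16 = -5184$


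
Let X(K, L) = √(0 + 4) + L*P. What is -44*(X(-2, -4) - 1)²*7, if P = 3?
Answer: -37268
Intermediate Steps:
X(K, L) = 2 + 3*L (X(K, L) = √(0 + 4) + L*3 = √4 + 3*L = 2 + 3*L)
-44*(X(-2, -4) - 1)²*7 = -44*((2 + 3*(-4)) - 1)²*7 = -44*((2 - 12) - 1)²*7 = -44*(-10 - 1)²*7 = -44*(-11)²*7 = -44*121*7 = -5324*7 = -37268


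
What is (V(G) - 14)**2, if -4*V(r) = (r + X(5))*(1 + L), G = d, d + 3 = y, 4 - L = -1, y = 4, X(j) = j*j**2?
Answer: 41209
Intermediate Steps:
X(j) = j**3
L = 5 (L = 4 - 1*(-1) = 4 + 1 = 5)
d = 1 (d = -3 + 4 = 1)
G = 1
V(r) = -375/2 - 3*r/2 (V(r) = -(r + 5**3)*(1 + 5)/4 = -(r + 125)*6/4 = -(125 + r)*6/4 = -(750 + 6*r)/4 = -375/2 - 3*r/2)
(V(G) - 14)**2 = ((-375/2 - 3/2*1) - 14)**2 = ((-375/2 - 3/2) - 14)**2 = (-189 - 14)**2 = (-203)**2 = 41209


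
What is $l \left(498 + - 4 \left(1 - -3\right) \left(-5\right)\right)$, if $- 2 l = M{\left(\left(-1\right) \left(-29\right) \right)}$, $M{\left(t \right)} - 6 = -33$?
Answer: $7803$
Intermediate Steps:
$M{\left(t \right)} = -27$ ($M{\left(t \right)} = 6 - 33 = -27$)
$l = \frac{27}{2}$ ($l = \left(- \frac{1}{2}\right) \left(-27\right) = \frac{27}{2} \approx 13.5$)
$l \left(498 + - 4 \left(1 - -3\right) \left(-5\right)\right) = \frac{27 \left(498 + - 4 \left(1 - -3\right) \left(-5\right)\right)}{2} = \frac{27 \left(498 + - 4 \left(1 + 3\right) \left(-5\right)\right)}{2} = \frac{27 \left(498 + \left(-4\right) 4 \left(-5\right)\right)}{2} = \frac{27 \left(498 - -80\right)}{2} = \frac{27 \left(498 + 80\right)}{2} = \frac{27}{2} \cdot 578 = 7803$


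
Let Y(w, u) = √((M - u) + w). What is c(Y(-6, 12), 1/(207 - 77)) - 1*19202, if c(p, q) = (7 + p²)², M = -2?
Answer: -19033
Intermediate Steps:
Y(w, u) = √(-2 + w - u) (Y(w, u) = √((-2 - u) + w) = √(-2 + w - u))
c(Y(-6, 12), 1/(207 - 77)) - 1*19202 = (7 + (√(-2 - 6 - 1*12))²)² - 1*19202 = (7 + (√(-2 - 6 - 12))²)² - 19202 = (7 + (√(-20))²)² - 19202 = (7 + (2*I*√5)²)² - 19202 = (7 - 20)² - 19202 = (-13)² - 19202 = 169 - 19202 = -19033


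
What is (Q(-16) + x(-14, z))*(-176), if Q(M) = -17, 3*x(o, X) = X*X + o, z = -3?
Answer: 9856/3 ≈ 3285.3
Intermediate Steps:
x(o, X) = o/3 + X**2/3 (x(o, X) = (X*X + o)/3 = (X**2 + o)/3 = (o + X**2)/3 = o/3 + X**2/3)
(Q(-16) + x(-14, z))*(-176) = (-17 + ((1/3)*(-14) + (1/3)*(-3)**2))*(-176) = (-17 + (-14/3 + (1/3)*9))*(-176) = (-17 + (-14/3 + 3))*(-176) = (-17 - 5/3)*(-176) = -56/3*(-176) = 9856/3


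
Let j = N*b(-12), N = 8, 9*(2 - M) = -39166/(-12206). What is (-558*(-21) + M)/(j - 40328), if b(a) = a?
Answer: -643724857/2220369048 ≈ -0.28992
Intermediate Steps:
M = 90271/54927 (M = 2 - (-39166)/(9*(-12206)) = 2 - (-39166)*(-1)/(9*12206) = 2 - ⅑*19583/6103 = 2 - 19583/54927 = 90271/54927 ≈ 1.6435)
j = -96 (j = 8*(-12) = -96)
(-558*(-21) + M)/(j - 40328) = (-558*(-21) + 90271/54927)/(-96 - 40328) = (11718 + 90271/54927)/(-40424) = (643724857/54927)*(-1/40424) = -643724857/2220369048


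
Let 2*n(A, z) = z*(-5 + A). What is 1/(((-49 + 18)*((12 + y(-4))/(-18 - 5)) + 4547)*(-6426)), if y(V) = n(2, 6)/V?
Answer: -46/1349752383 ≈ -3.4080e-8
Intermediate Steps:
n(A, z) = z*(-5 + A)/2 (n(A, z) = (z*(-5 + A))/2 = z*(-5 + A)/2)
y(V) = -9/V (y(V) = ((½)*6*(-5 + 2))/V = ((½)*6*(-3))/V = -9/V)
1/(((-49 + 18)*((12 + y(-4))/(-18 - 5)) + 4547)*(-6426)) = 1/(((-49 + 18)*((12 - 9/(-4))/(-18 - 5)) + 4547)*(-6426)) = -1/6426/(-31*(12 - 9*(-¼))/(-23) + 4547) = -1/6426/(-31*(12 + 9/4)*(-1)/23 + 4547) = -1/6426/(-1767*(-1)/(4*23) + 4547) = -1/6426/(-31*(-57/92) + 4547) = -1/6426/(1767/92 + 4547) = -1/6426/(420091/92) = (92/420091)*(-1/6426) = -46/1349752383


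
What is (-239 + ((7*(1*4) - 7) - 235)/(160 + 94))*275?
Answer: -8376500/127 ≈ -65957.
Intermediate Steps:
(-239 + ((7*(1*4) - 7) - 235)/(160 + 94))*275 = (-239 + ((7*4 - 7) - 235)/254)*275 = (-239 + ((28 - 7) - 235)*(1/254))*275 = (-239 + (21 - 235)*(1/254))*275 = (-239 - 214*1/254)*275 = (-239 - 107/127)*275 = -30460/127*275 = -8376500/127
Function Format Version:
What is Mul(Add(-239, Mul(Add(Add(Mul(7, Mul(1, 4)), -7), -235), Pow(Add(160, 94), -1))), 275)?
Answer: Rational(-8376500, 127) ≈ -65957.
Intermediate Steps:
Mul(Add(-239, Mul(Add(Add(Mul(7, Mul(1, 4)), -7), -235), Pow(Add(160, 94), -1))), 275) = Mul(Add(-239, Mul(Add(Add(Mul(7, 4), -7), -235), Pow(254, -1))), 275) = Mul(Add(-239, Mul(Add(Add(28, -7), -235), Rational(1, 254))), 275) = Mul(Add(-239, Mul(Add(21, -235), Rational(1, 254))), 275) = Mul(Add(-239, Mul(-214, Rational(1, 254))), 275) = Mul(Add(-239, Rational(-107, 127)), 275) = Mul(Rational(-30460, 127), 275) = Rational(-8376500, 127)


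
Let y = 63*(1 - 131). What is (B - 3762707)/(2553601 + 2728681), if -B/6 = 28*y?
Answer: -2386787/5282282 ≈ -0.45185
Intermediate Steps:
y = -8190 (y = 63*(-130) = -8190)
B = 1375920 (B = -168*(-8190) = -6*(-229320) = 1375920)
(B - 3762707)/(2553601 + 2728681) = (1375920 - 3762707)/(2553601 + 2728681) = -2386787/5282282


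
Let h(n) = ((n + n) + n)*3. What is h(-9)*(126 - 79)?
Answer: -3807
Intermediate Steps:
h(n) = 9*n (h(n) = (2*n + n)*3 = (3*n)*3 = 9*n)
h(-9)*(126 - 79) = (9*(-9))*(126 - 79) = -81*47 = -3807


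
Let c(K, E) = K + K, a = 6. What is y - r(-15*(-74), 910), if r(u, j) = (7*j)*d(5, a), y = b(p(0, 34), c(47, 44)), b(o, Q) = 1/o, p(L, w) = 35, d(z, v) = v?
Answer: -1337699/35 ≈ -38220.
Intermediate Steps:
c(K, E) = 2*K
y = 1/35 ≈ 0.028571
r(u, j) = 42*j (r(u, j) = (7*j)*6 = 42*j)
y - r(-15*(-74), 910) = 1/35 - 42*910 = 1/35 - 1*38220 = 1/35 - 38220 = -1337699/35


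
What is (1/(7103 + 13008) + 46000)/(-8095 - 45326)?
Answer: -308368667/358116577 ≈ -0.86108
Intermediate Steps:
(1/(7103 + 13008) + 46000)/(-8095 - 45326) = (1/20111 + 46000)/(-53421) = (1/20111 + 46000)*(-1/53421) = (925106001/20111)*(-1/53421) = -308368667/358116577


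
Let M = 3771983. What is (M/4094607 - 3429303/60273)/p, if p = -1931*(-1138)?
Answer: -255820358103/10043054256879127 ≈ -2.5472e-5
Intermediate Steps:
p = 2197478
(M/4094607 - 3429303/60273)/p = (3771983/4094607 - 3429303/60273)/2197478 = (3771983*(1/4094607) - 3429303*1/60273)*(1/2197478) = (3771983/4094607 - 1143101/20091)*(1/2197478) = -511640716206/9140527693*1/2197478 = -255820358103/10043054256879127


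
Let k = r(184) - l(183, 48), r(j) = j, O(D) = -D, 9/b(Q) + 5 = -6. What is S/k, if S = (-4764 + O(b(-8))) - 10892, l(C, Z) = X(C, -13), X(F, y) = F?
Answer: -172207/11 ≈ -15655.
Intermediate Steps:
b(Q) = -9/11 (b(Q) = 9/(-5 - 6) = 9/(-11) = 9*(-1/11) = -9/11)
l(C, Z) = C
k = 1 (k = 184 - 1*183 = 184 - 183 = 1)
S = -172207/11 (S = (-4764 - 1*(-9/11)) - 10892 = (-4764 + 9/11) - 10892 = -52395/11 - 10892 = -172207/11 ≈ -15655.)
S/k = -172207/11/1 = -172207/11*1 = -172207/11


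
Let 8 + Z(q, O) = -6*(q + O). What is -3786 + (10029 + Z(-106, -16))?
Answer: 6967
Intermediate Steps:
Z(q, O) = -8 - 6*O - 6*q (Z(q, O) = -8 - 6*(q + O) = -8 - 6*(O + q) = -8 + (-6*O - 6*q) = -8 - 6*O - 6*q)
-3786 + (10029 + Z(-106, -16)) = -3786 + (10029 + (-8 - 6*(-16) - 6*(-106))) = -3786 + (10029 + (-8 + 96 + 636)) = -3786 + (10029 + 724) = -3786 + 10753 = 6967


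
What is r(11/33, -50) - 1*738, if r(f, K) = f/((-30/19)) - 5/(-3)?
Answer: -66289/90 ≈ -736.54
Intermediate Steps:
r(f, K) = 5/3 - 19*f/30 (r(f, K) = f/((-30*1/19)) - 5*(-⅓) = f/(-30/19) + 5/3 = f*(-19/30) + 5/3 = -19*f/30 + 5/3 = 5/3 - 19*f/30)
r(11/33, -50) - 1*738 = (5/3 - 209/(30*33)) - 1*738 = (5/3 - 209/(30*33)) - 738 = (5/3 - 19/30*⅓) - 738 = (5/3 - 19/90) - 738 = 131/90 - 738 = -66289/90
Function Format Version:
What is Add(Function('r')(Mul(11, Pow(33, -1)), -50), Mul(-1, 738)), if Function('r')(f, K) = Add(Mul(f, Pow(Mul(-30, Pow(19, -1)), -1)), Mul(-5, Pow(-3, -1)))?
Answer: Rational(-66289, 90) ≈ -736.54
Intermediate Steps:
Function('r')(f, K) = Add(Rational(5, 3), Mul(Rational(-19, 30), f)) (Function('r')(f, K) = Add(Mul(f, Pow(Mul(-30, Rational(1, 19)), -1)), Mul(-5, Rational(-1, 3))) = Add(Mul(f, Pow(Rational(-30, 19), -1)), Rational(5, 3)) = Add(Mul(f, Rational(-19, 30)), Rational(5, 3)) = Add(Mul(Rational(-19, 30), f), Rational(5, 3)) = Add(Rational(5, 3), Mul(Rational(-19, 30), f)))
Add(Function('r')(Mul(11, Pow(33, -1)), -50), Mul(-1, 738)) = Add(Add(Rational(5, 3), Mul(Rational(-19, 30), Mul(11, Pow(33, -1)))), Mul(-1, 738)) = Add(Add(Rational(5, 3), Mul(Rational(-19, 30), Mul(11, Rational(1, 33)))), -738) = Add(Add(Rational(5, 3), Mul(Rational(-19, 30), Rational(1, 3))), -738) = Add(Add(Rational(5, 3), Rational(-19, 90)), -738) = Add(Rational(131, 90), -738) = Rational(-66289, 90)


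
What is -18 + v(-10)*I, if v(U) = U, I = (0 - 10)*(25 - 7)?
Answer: 1782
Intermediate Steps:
I = -180 (I = -10*18 = -180)
-18 + v(-10)*I = -18 - 10*(-180) = -18 + 1800 = 1782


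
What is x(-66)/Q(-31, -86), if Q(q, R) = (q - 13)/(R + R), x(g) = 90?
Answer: 3870/11 ≈ 351.82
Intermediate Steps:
Q(q, R) = (-13 + q)/(2*R) (Q(q, R) = (-13 + q)/((2*R)) = (-13 + q)*(1/(2*R)) = (-13 + q)/(2*R))
x(-66)/Q(-31, -86) = 90/(((½)*(-13 - 31)/(-86))) = 90/(((½)*(-1/86)*(-44))) = 90/(11/43) = 90*(43/11) = 3870/11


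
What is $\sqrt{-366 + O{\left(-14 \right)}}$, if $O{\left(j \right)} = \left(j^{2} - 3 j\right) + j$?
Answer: $i \sqrt{142} \approx 11.916 i$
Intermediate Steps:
$O{\left(j \right)} = j^{2} - 2 j$
$\sqrt{-366 + O{\left(-14 \right)}} = \sqrt{-366 - 14 \left(-2 - 14\right)} = \sqrt{-366 - -224} = \sqrt{-366 + 224} = \sqrt{-142} = i \sqrt{142}$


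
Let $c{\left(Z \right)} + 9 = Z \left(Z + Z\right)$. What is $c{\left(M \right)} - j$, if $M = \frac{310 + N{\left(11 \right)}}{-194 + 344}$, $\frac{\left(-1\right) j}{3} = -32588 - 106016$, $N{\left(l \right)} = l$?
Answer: $- \frac{519764801}{1250} \approx -4.1581 \cdot 10^{5}$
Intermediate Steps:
$j = 415812$ ($j = - 3 \left(-32588 - 106016\right) = \left(-3\right) \left(-138604\right) = 415812$)
$M = \frac{107}{50}$ ($M = \frac{310 + 11}{-194 + 344} = \frac{321}{150} = 321 \cdot \frac{1}{150} = \frac{107}{50} \approx 2.14$)
$c{\left(Z \right)} = -9 + 2 Z^{2}$ ($c{\left(Z \right)} = -9 + Z \left(Z + Z\right) = -9 + Z 2 Z = -9 + 2 Z^{2}$)
$c{\left(M \right)} - j = \left(-9 + 2 \left(\frac{107}{50}\right)^{2}\right) - 415812 = \left(-9 + 2 \cdot \frac{11449}{2500}\right) - 415812 = \left(-9 + \frac{11449}{1250}\right) - 415812 = \frac{199}{1250} - 415812 = - \frac{519764801}{1250}$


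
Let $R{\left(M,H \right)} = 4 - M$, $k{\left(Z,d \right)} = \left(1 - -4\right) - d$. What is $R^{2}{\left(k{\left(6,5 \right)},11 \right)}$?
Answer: $16$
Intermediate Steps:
$k{\left(Z,d \right)} = 5 - d$ ($k{\left(Z,d \right)} = \left(1 + 4\right) - d = 5 - d$)
$R^{2}{\left(k{\left(6,5 \right)},11 \right)} = \left(4 - \left(5 - 5\right)\right)^{2} = \left(4 - 0\right)^{2} = \left(4 + 0\right)^{2} = 4^{2} = 16$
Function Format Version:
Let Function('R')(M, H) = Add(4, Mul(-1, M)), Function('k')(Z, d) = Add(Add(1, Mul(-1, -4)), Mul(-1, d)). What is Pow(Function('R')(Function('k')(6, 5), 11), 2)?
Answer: 16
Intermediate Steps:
Function('k')(Z, d) = Add(5, Mul(-1, d)) (Function('k')(Z, d) = Add(Add(1, 4), Mul(-1, d)) = Add(5, Mul(-1, d)))
Pow(Function('R')(Function('k')(6, 5), 11), 2) = Pow(Add(4, Mul(-1, Add(5, Mul(-1, 5)))), 2) = Pow(Add(4, Mul(-1, Add(5, -5))), 2) = Pow(Add(4, Mul(-1, 0)), 2) = Pow(Add(4, 0), 2) = Pow(4, 2) = 16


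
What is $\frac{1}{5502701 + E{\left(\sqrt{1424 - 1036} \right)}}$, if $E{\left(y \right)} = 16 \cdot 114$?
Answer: $\frac{1}{5504525} \approx 1.8167 \cdot 10^{-7}$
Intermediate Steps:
$E{\left(y \right)} = 1824$
$\frac{1}{5502701 + E{\left(\sqrt{1424 - 1036} \right)}} = \frac{1}{5502701 + 1824} = \frac{1}{5504525}$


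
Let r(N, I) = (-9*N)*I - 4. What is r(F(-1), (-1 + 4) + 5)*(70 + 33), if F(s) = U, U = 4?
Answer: -30076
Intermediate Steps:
F(s) = 4
r(N, I) = -4 - 9*I*N (r(N, I) = -9*I*N - 4 = -4 - 9*I*N)
r(F(-1), (-1 + 4) + 5)*(70 + 33) = (-4 - 9*((-1 + 4) + 5)*4)*(70 + 33) = (-4 - 9*(3 + 5)*4)*103 = (-4 - 9*8*4)*103 = (-4 - 288)*103 = -292*103 = -30076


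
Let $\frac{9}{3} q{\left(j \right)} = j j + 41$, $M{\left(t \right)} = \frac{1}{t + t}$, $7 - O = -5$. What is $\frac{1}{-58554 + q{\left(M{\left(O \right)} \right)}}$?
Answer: $- \frac{1728}{101157695} \approx -1.7082 \cdot 10^{-5}$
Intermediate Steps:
$O = 12$ ($O = 7 - -5 = 7 + 5 = 12$)
$M{\left(t \right)} = \frac{1}{2 t}$
$q{\left(j \right)} = \frac{41}{3} + \frac{j^{2}}{3}$ ($q{\left(j \right)} = \frac{j j + 41}{3} = \frac{j^{2} + 41}{3} = \frac{41 + j^{2}}{3} = \frac{41}{3} + \frac{j^{2}}{3}$)
$\frac{1}{-58554 + q{\left(M{\left(O \right)} \right)}} = \frac{1}{-58554 + \left(\frac{41}{3} + \frac{\left(\frac{1}{2 \cdot 12}\right)^{2}}{3}\right)} = \frac{1}{-58554 + \left(\frac{41}{3} + \frac{\left(\frac{1}{2} \cdot \frac{1}{12}\right)^{2}}{3}\right)} = \frac{1}{-58554 + \left(\frac{41}{3} + \frac{1}{3 \cdot 576}\right)} = \frac{1}{-58554 + \left(\frac{41}{3} + \frac{1}{3} \cdot \frac{1}{576}\right)} = \frac{1}{-58554 + \left(\frac{41}{3} + \frac{1}{1728}\right)} = \frac{1}{-58554 + \frac{23617}{1728}} = \frac{1}{- \frac{101157695}{1728}} = - \frac{1728}{101157695}$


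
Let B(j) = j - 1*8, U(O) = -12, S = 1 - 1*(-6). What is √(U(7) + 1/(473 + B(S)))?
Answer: I*√668234/236 ≈ 3.4638*I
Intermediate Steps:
S = 7 (S = 1 + 6 = 7)
B(j) = -8 + j (B(j) = j - 8 = -8 + j)
√(U(7) + 1/(473 + B(S))) = √(-12 + 1/(473 + (-8 + 7))) = √(-12 + 1/(473 - 1)) = √(-12 + 1/472) = √(-5663/472) = I*√668234/236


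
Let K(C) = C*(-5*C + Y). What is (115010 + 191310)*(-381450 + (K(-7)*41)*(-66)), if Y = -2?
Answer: 74630579520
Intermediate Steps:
K(C) = C*(-2 - 5*C) (K(C) = C*(-5*C - 2) = C*(-2 - 5*C))
(115010 + 191310)*(-381450 + (K(-7)*41)*(-66)) = (115010 + 191310)*(-381450 + (-1*(-7)*(2 + 5*(-7))*41)*(-66)) = 306320*(-381450 + (-1*(-7)*(2 - 35)*41)*(-66)) = 306320*(-381450 + (-1*(-7)*(-33)*41)*(-66)) = 306320*(-381450 - 231*41*(-66)) = 306320*(-381450 - 9471*(-66)) = 306320*(-381450 + 625086) = 306320*243636 = 74630579520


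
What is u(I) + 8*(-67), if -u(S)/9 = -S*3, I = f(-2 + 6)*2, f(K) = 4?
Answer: -320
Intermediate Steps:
I = 8 (I = 4*2 = 8)
u(S) = 27*S (u(S) = -9*(-S)*3 = -(-27)*S = 27*S)
u(I) + 8*(-67) = 27*8 + 8*(-67) = 216 - 536 = -320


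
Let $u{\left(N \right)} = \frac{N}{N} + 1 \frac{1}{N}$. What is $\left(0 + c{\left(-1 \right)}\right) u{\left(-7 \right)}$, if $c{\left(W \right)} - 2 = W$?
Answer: $\frac{6}{7} \approx 0.85714$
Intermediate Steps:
$c{\left(W \right)} = 2 + W$
$u{\left(N \right)} = 1 + \frac{1}{N}$
$\left(0 + c{\left(-1 \right)}\right) u{\left(-7 \right)} = \left(0 + \left(2 - 1\right)\right) \frac{1 - 7}{-7} = \left(0 + 1\right) \left(\left(- \frac{1}{7}\right) \left(-6\right)\right) = 1 \cdot \frac{6}{7} = \frac{6}{7}$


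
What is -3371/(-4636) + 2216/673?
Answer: 12542059/3120028 ≈ 4.0199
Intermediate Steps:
-3371/(-4636) + 2216/673 = -3371*(-1/4636) + 2216*(1/673) = 3371/4636 + 2216/673 = 12542059/3120028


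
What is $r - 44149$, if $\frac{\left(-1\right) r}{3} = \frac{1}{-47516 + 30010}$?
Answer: $- \frac{772872391}{17506} \approx -44149.0$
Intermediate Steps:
$r = \frac{3}{17506}$ ($r = - \frac{3}{-47516 + 30010} = - \frac{3}{-17506} = \left(-3\right) \left(- \frac{1}{17506}\right) = \frac{3}{17506} \approx 0.00017137$)
$r - 44149 = \frac{3}{17506} - 44149 = - \frac{772872391}{17506}$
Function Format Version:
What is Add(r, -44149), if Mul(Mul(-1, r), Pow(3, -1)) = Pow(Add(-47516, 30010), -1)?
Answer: Rational(-772872391, 17506) ≈ -44149.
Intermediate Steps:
r = Rational(3, 17506) (r = Mul(-3, Pow(Add(-47516, 30010), -1)) = Mul(-3, Pow(-17506, -1)) = Mul(-3, Rational(-1, 17506)) = Rational(3, 17506) ≈ 0.00017137)
Add(r, -44149) = Add(Rational(3, 17506), -44149) = Rational(-772872391, 17506)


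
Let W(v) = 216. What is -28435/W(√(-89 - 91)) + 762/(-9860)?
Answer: -70133423/532440 ≈ -131.72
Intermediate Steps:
-28435/W(√(-89 - 91)) + 762/(-9860) = -28435/216 + 762/(-9860) = -28435*1/216 + 762*(-1/9860) = -28435/216 - 381/4930 = -70133423/532440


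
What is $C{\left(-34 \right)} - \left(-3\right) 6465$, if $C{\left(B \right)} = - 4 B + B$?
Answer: $19497$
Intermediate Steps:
$C{\left(B \right)} = - 3 B$
$C{\left(-34 \right)} - \left(-3\right) 6465 = \left(-3\right) \left(-34\right) - \left(-3\right) 6465 = 102 - -19395 = 102 + 19395 = 19497$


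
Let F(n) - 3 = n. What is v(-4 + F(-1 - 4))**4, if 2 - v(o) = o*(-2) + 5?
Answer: 50625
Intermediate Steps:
F(n) = 3 + n
v(o) = -3 + 2*o (v(o) = 2 - (o*(-2) + 5) = 2 - (-2*o + 5) = 2 - (5 - 2*o) = 2 + (-5 + 2*o) = -3 + 2*o)
v(-4 + F(-1 - 4))**4 = (-3 + 2*(-4 + (3 + (-1 - 4))))**4 = (-3 + 2*(-4 + (3 - 5)))**4 = (-3 + 2*(-4 - 2))**4 = (-3 + 2*(-6))**4 = (-3 - 12)**4 = (-15)**4 = 50625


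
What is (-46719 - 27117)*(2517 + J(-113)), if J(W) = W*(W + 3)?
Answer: -1103626692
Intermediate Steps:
J(W) = W*(3 + W)
(-46719 - 27117)*(2517 + J(-113)) = (-46719 - 27117)*(2517 - 113*(3 - 113)) = -73836*(2517 - 113*(-110)) = -73836*(2517 + 12430) = -73836*14947 = -1103626692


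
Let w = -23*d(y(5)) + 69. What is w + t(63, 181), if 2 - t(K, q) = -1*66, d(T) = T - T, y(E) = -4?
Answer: 137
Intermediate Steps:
d(T) = 0
t(K, q) = 68 (t(K, q) = 2 - (-1)*66 = 2 - 1*(-66) = 2 + 66 = 68)
w = 69 (w = -23*0 + 69 = 0 + 69 = 69)
w + t(63, 181) = 69 + 68 = 137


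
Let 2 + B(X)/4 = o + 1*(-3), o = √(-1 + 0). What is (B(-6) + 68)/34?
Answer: 24/17 + 2*I/17 ≈ 1.4118 + 0.11765*I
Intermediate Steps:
o = I (o = √(-1) = I ≈ 1.0*I)
B(X) = -20 + 4*I (B(X) = -8 + 4*(I + 1*(-3)) = -8 + 4*(I - 3) = -8 + 4*(-3 + I) = -8 + (-12 + 4*I) = -20 + 4*I)
(B(-6) + 68)/34 = ((-20 + 4*I) + 68)/34 = (48 + 4*I)*(1/34) = 24/17 + 2*I/17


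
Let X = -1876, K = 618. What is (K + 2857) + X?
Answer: 1599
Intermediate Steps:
(K + 2857) + X = (618 + 2857) - 1876 = 3475 - 1876 = 1599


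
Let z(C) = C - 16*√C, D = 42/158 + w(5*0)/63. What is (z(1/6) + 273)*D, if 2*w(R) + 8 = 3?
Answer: 3689389/59724 - 9004*√6/14931 ≈ 60.297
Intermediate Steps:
w(R) = -5/2 (w(R) = -4 + (½)*3 = -4 + 3/2 = -5/2)
D = 2251/9954 (D = 42/158 - 5/2/63 = 42*(1/158) - 5/2*1/63 = 21/79 - 5/126 = 2251/9954 ≈ 0.22614)
(z(1/6) + 273)*D = ((1/6 - 16*√6/6) + 273)*(2251/9954) = ((⅙ - 8*√6/3) + 273)*(2251/9954) = (1639/6 - 8*√6/3)*(2251/9954) = 3689389/59724 - 9004*√6/14931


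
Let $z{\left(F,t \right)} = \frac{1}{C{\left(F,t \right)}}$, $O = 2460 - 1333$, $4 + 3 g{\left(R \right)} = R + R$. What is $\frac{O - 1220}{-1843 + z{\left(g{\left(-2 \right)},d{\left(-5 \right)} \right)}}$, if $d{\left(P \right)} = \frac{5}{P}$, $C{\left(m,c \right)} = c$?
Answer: $\frac{93}{1844} \approx 0.050434$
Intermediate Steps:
$g{\left(R \right)} = - \frac{4}{3} + \frac{2 R}{3}$ ($g{\left(R \right)} = - \frac{4}{3} + \frac{R + R}{3} = - \frac{4}{3} + \frac{2 R}{3}$)
$O = 1127$
$z{\left(F,t \right)} = \frac{1}{t}$
$\frac{O - 1220}{-1843 + z{\left(g{\left(-2 \right)},d{\left(-5 \right)} \right)}} = \frac{1127 - 1220}{-1843 + \frac{1}{5 \frac{1}{-5}}} = - \frac{93}{-1843 + \frac{1}{5 \left(- \frac{1}{5}\right)}} = - \frac{93}{-1843 + \frac{1}{-1}} = - \frac{93}{-1843 - 1} = - \frac{93}{-1844} = \left(-93\right) \left(- \frac{1}{1844}\right) = \frac{93}{1844}$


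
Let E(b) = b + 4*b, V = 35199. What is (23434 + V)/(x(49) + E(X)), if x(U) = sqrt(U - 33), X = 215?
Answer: 58633/1079 ≈ 54.340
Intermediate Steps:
x(U) = sqrt(-33 + U)
E(b) = 5*b
(23434 + V)/(x(49) + E(X)) = (23434 + 35199)/(sqrt(-33 + 49) + 5*215) = 58633/(sqrt(16) + 1075) = 58633/(4 + 1075) = 58633/1079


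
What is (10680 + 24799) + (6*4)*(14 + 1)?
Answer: 35839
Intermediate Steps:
(10680 + 24799) + (6*4)*(14 + 1) = 35479 + 24*15 = 35479 + 360 = 35839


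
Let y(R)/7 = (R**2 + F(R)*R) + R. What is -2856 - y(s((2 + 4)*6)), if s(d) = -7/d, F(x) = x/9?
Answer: -16649969/5832 ≈ -2854.9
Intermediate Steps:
F(x) = x/9 (F(x) = x*(1/9) = x/9)
y(R) = 7*R + 70*R**2/9 (y(R) = 7*((R**2 + (R/9)*R) + R) = 7*((R**2 + R**2/9) + R) = 7*(10*R**2/9 + R) = 7*(R + 10*R**2/9) = 7*R + 70*R**2/9)
-2856 - y(s((2 + 4)*6)) = -2856 - 7*(-7*1/(6*(2 + 4)))*(9 + 10*(-7*1/(6*(2 + 4))))/9 = -2856 - 7*(-7/(6*6))*(9 + 10*(-7/(6*6)))/9 = -2856 - 7*(-7/36)*(9 + 10*(-7/36))/9 = -2856 - 7*(-7*1/36)*(9 + 10*(-7*1/36))/9 = -2856 - 7*(-7)*(9 + 10*(-7/36))/(9*36) = -2856 - 7*(-7)*(9 - 35/18)/(9*36) = -2856 - 7*(-7)*127/(9*36*18) = -2856 - 1*(-6223/5832) = -2856 + 6223/5832 = -16649969/5832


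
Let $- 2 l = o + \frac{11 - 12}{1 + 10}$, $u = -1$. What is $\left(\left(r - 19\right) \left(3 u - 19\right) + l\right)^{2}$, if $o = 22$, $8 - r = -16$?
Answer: $\frac{7080921}{484} \approx 14630.0$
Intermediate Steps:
$r = 24$ ($r = 8 - -16 = 8 + 16 = 24$)
$l = - \frac{241}{22}$ ($l = - \frac{22 + \frac{11 - 12}{1 + 10}}{2} = - \frac{22 - \frac{1}{11}}{2} = \left(- \frac{1}{2}\right) \frac{241}{11} = - \frac{241}{22} \approx -10.955$)
$\left(\left(r - 19\right) \left(3 u - 19\right) + l\right)^{2} = \left(\left(24 - 19\right) \left(3 \left(-1\right) - 19\right) - \frac{241}{22}\right)^{2} = \left(5 \left(-3 - 19\right) - \frac{241}{22}\right)^{2} = \left(5 \left(-22\right) - \frac{241}{22}\right)^{2} = \left(-110 - \frac{241}{22}\right)^{2} = \left(- \frac{2661}{22}\right)^{2} = \frac{7080921}{484}$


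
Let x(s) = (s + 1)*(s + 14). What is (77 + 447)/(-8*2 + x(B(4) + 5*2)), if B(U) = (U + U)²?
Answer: 131/1646 ≈ 0.079587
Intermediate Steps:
B(U) = 4*U² (B(U) = (2*U)² = 4*U²)
x(s) = (1 + s)*(14 + s)
(77 + 447)/(-8*2 + x(B(4) + 5*2)) = (77 + 447)/(-8*2 + (14 + (4*4² + 5*2)² + 15*(4*4² + 5*2))) = 524/(-16 + (14 + (4*16 + 10)² + 15*(4*16 + 10))) = 524/(-16 + (14 + (64 + 10)² + 15*(64 + 10))) = 524/(-16 + (14 + 74² + 15*74)) = 524/(-16 + (14 + 5476 + 1110)) = 524/(-16 + 6600) = 524/6584 = 524*(1/6584) = 131/1646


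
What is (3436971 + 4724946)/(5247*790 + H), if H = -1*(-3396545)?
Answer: 8161917/7541675 ≈ 1.0822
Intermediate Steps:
H = 3396545
(3436971 + 4724946)/(5247*790 + H) = (3436971 + 4724946)/(5247*790 + 3396545) = 8161917/(4145130 + 3396545) = 8161917/7541675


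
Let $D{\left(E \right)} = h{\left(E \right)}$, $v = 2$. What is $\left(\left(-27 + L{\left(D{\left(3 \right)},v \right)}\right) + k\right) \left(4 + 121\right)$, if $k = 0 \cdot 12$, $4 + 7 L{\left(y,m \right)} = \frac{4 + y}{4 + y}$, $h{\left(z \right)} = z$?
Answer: $- \frac{24000}{7} \approx -3428.6$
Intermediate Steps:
$D{\left(E \right)} = E$
$L{\left(y,m \right)} = - \frac{3}{7}$ ($L{\left(y,m \right)} = - \frac{4}{7} + \frac{\left(4 + y\right) \frac{1}{4 + y}}{7} = - \frac{4}{7} + \frac{1}{7} \cdot 1 = - \frac{4}{7} + \frac{1}{7} = - \frac{3}{7}$)
$k = 0$
$\left(\left(-27 + L{\left(D{\left(3 \right)},v \right)}\right) + k\right) \left(4 + 121\right) = \left(\left(-27 - \frac{3}{7}\right) + 0\right) \left(4 + 121\right) = \left(- \frac{192}{7} + 0\right) 125 = \left(- \frac{192}{7}\right) 125 = - \frac{24000}{7}$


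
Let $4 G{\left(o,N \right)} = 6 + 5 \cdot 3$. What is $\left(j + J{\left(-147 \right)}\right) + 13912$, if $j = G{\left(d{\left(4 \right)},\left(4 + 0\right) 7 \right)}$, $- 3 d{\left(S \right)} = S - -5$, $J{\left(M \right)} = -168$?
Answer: $\frac{54997}{4} \approx 13749.0$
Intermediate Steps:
$d{\left(S \right)} = - \frac{5}{3} - \frac{S}{3}$ ($d{\left(S \right)} = - \frac{S - -5}{3} = - \frac{S + 5}{3} = - \frac{5 + S}{3} = - \frac{5}{3} - \frac{S}{3}$)
$G{\left(o,N \right)} = \frac{21}{4}$ ($G{\left(o,N \right)} = \frac{6 + 5 \cdot 3}{4} = \frac{6 + 15}{4} = \frac{1}{4} \cdot 21 = \frac{21}{4}$)
$j = \frac{21}{4} \approx 5.25$
$\left(j + J{\left(-147 \right)}\right) + 13912 = \left(\frac{21}{4} - 168\right) + 13912 = - \frac{651}{4} + 13912 = \frac{54997}{4}$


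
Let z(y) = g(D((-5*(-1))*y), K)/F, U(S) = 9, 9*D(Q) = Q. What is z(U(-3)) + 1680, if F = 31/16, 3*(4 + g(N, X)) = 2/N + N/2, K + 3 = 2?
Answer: 780472/465 ≈ 1678.4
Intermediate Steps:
K = -1 (K = -3 + 2 = -1)
D(Q) = Q/9
g(N, X) = -4 + N/6 + 2/(3*N) (g(N, X) = -4 + (2/N + N/2)/3 = -4 + (N/2 + 2/N)/3 = -4 + (N/6 + 2/(3*N)) = -4 + N/6 + 2/(3*N))
F = 31/16 (F = 31*(1/16) = 31/16 ≈ 1.9375)
z(y) = 24*(4 + 5*y*(-24 + 5*y/9)/9)/(155*y) (z(y) = ((4 + (((-5*(-1))*y)/9)*(-24 + ((-5*(-1))*y)/9))/(6*((((-5*(-1))*y)/9))))/(31/16) = ((4 + ((5*y)/9)*(-24 + (5*y)/9))/(6*(((5*y)/9))))*(16/31) = ((4 + (5*y/9)*(-24 + 5*y/9))/(6*((5*y/9))))*(16/31) = ((9/(5*y))*(4 + 5*y*(-24 + 5*y/9)/9)/6)*(16/31) = (3*(4 + 5*y*(-24 + 5*y/9)/9)/(10*y))*(16/31) = 24*(4 + 5*y*(-24 + 5*y/9)/9)/(155*y))
z(U(-3)) + 1680 = (8/4185)*(324 + 5*9*(-216 + 5*9))/9 + 1680 = (8/4185)*(⅑)*(324 + 5*9*(-216 + 45)) + 1680 = (8/4185)*(⅑)*(324 + 5*9*(-171)) + 1680 = (8/4185)*(⅑)*(324 - 7695) + 1680 = (8/4185)*(⅑)*(-7371) + 1680 = -728/465 + 1680 = 780472/465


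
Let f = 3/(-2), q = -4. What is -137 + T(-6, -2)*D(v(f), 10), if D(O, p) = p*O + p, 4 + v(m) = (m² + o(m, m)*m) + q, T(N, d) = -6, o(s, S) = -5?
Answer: -302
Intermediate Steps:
f = -3/2 (f = 3*(-½) = -3/2 ≈ -1.5000)
v(m) = -8 + m² - 5*m (v(m) = -4 + ((m² - 5*m) - 4) = -4 + (-4 + m² - 5*m) = -8 + m² - 5*m)
D(O, p) = p + O*p (D(O, p) = O*p + p = p + O*p)
-137 + T(-6, -2)*D(v(f), 10) = -137 - 60*(1 + (-8 + (-3/2)² - 5*(-3/2))) = -137 - 60*(1 + (-8 + 9/4 + 15/2)) = -137 - 60*(1 + 7/4) = -137 - 60*11/4 = -137 - 6*55/2 = -137 - 165 = -302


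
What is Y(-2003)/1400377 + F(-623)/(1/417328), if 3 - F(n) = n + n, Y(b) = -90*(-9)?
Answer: 729936249288154/1400377 ≈ 5.2124e+8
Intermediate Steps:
Y(b) = 810
F(n) = 3 - 2*n (F(n) = 3 - (n + n) = 3 - 2*n)
Y(-2003)/1400377 + F(-623)/(1/417328) = 810/1400377 + (3 - 2*(-623))/(1/417328) = 810*(1/1400377) + (3 + 1246)/(1/417328) = 810/1400377 + 1249*417328 = 810/1400377 + 521242672 = 729936249288154/1400377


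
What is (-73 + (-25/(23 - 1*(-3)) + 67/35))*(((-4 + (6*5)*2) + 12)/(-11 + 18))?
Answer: -2229142/3185 ≈ -699.89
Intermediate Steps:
(-73 + (-25/(23 - 1*(-3)) + 67/35))*(((-4 + (6*5)*2) + 12)/(-11 + 18)) = (-73 + (-25/(23 + 3) + 67*(1/35)))*(((-4 + 30*2) + 12)/7) = (-73 + (-25/26 + 67/35))*(((-4 + 60) + 12)*(1/7)) = (-73 + (-25*1/26 + 67/35))*((56 + 12)*(1/7)) = (-73 + (-25/26 + 67/35))*(68*(1/7)) = (-73 + 867/910)*(68/7) = -65563/910*68/7 = -2229142/3185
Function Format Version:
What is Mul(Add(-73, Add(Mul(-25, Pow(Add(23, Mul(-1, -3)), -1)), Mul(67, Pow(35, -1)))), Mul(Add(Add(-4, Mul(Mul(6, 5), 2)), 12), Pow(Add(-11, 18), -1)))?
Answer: Rational(-2229142, 3185) ≈ -699.89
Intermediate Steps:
Mul(Add(-73, Add(Mul(-25, Pow(Add(23, Mul(-1, -3)), -1)), Mul(67, Pow(35, -1)))), Mul(Add(Add(-4, Mul(Mul(6, 5), 2)), 12), Pow(Add(-11, 18), -1))) = Mul(Add(-73, Add(Mul(-25, Pow(Add(23, 3), -1)), Mul(67, Rational(1, 35)))), Mul(Add(Add(-4, Mul(30, 2)), 12), Pow(7, -1))) = Mul(Add(-73, Add(Mul(-25, Pow(26, -1)), Rational(67, 35))), Mul(Add(Add(-4, 60), 12), Rational(1, 7))) = Mul(Add(-73, Add(Mul(-25, Rational(1, 26)), Rational(67, 35))), Mul(Add(56, 12), Rational(1, 7))) = Mul(Add(-73, Add(Rational(-25, 26), Rational(67, 35))), Mul(68, Rational(1, 7))) = Mul(Add(-73, Rational(867, 910)), Rational(68, 7)) = Mul(Rational(-65563, 910), Rational(68, 7)) = Rational(-2229142, 3185)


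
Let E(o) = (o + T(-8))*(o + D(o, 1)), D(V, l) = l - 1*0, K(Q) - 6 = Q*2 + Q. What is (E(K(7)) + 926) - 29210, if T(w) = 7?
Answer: -27332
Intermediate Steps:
K(Q) = 6 + 3*Q (K(Q) = 6 + (Q*2 + Q) = 6 + (2*Q + Q) = 6 + 3*Q)
D(V, l) = l (D(V, l) = l + 0 = l)
E(o) = (1 + o)*(7 + o) (E(o) = (o + 7)*(o + 1) = (7 + o)*(1 + o) = (1 + o)*(7 + o))
(E(K(7)) + 926) - 29210 = ((7 + (6 + 3*7)² + 8*(6 + 3*7)) + 926) - 29210 = ((7 + (6 + 21)² + 8*(6 + 21)) + 926) - 29210 = ((7 + 27² + 8*27) + 926) - 29210 = ((7 + 729 + 216) + 926) - 29210 = (952 + 926) - 29210 = 1878 - 29210 = -27332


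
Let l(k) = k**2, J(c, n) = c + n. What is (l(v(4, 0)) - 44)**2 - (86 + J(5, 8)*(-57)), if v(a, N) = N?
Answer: 2591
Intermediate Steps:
(l(v(4, 0)) - 44)**2 - (86 + J(5, 8)*(-57)) = (0**2 - 44)**2 - (86 + (5 + 8)*(-57)) = (0 - 44)**2 - (86 + 13*(-57)) = (-44)**2 - (86 - 741) = 1936 - 1*(-655) = 1936 + 655 = 2591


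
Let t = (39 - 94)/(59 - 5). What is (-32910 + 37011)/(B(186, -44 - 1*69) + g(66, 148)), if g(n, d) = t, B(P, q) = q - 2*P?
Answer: -221454/26245 ≈ -8.4379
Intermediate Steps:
t = -55/54 ≈ -1.0185
g(n, d) = -55/54
(-32910 + 37011)/(B(186, -44 - 1*69) + g(66, 148)) = (-32910 + 37011)/(((-44 - 1*69) - 2*186) - 55/54) = 4101/(((-44 - 69) - 372) - 55/54) = 4101/((-113 - 372) - 55/54) = 4101/(-485 - 55/54) = 4101/(-26245/54) = 4101*(-54/26245) = -221454/26245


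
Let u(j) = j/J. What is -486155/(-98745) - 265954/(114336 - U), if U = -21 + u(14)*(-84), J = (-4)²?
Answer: 3915910933/1506591963 ≈ 2.5992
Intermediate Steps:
J = 16
u(j) = j/16
U = -189/2 (U = -21 + ((1/16)*14)*(-84) = -21 + (7/8)*(-84) = -21 - 147/2 = -189/2 ≈ -94.500)
-486155/(-98745) - 265954/(114336 - U) = -486155/(-98745) - 265954/(114336 - 1*(-189/2)) = -486155*(-1/98745) - 265954/(114336 + 189/2) = 97231/19749 - 265954/228861/2 = 97231/19749 - 265954*2/228861 = 97231/19749 - 531908/228861 = 3915910933/1506591963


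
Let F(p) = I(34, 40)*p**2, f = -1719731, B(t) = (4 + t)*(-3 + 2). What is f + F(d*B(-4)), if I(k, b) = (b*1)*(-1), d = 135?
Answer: -1719731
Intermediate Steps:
I(k, b) = -b (I(k, b) = b*(-1) = -b)
B(t) = -4 - t (B(t) = (4 + t)*(-1) = -4 - t)
F(p) = -40*p**2 (F(p) = (-1*40)*p**2 = -40*p**2)
f + F(d*B(-4)) = -1719731 - 40*18225*(-4 - 1*(-4))**2 = -1719731 - 40*18225*(-4 + 4)**2 = -1719731 - 40*(135*0)**2 = -1719731 - 40*0**2 = -1719731 - 40*0 = -1719731 + 0 = -1719731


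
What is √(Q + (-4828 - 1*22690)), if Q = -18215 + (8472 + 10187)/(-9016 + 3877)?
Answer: I*√134208151766/1713 ≈ 213.86*I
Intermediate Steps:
Q = -93625544/5139 (Q = -18215 + 18659/(-5139) = -18215 + 18659*(-1/5139) = -18215 - 18659/5139 = -93625544/5139 ≈ -18219.)
√(Q + (-4828 - 1*22690)) = √(-93625544/5139 + (-4828 - 1*22690)) = √(-93625544/5139 + (-4828 - 22690)) = √(-93625544/5139 - 27518) = √(-235040546/5139) = I*√134208151766/1713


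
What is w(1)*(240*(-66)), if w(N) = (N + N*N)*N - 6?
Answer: 63360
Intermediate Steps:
w(N) = -6 + N*(N + N²) (w(N) = (N + N²)*N - 6 = N*(N + N²) - 6 = -6 + N*(N + N²))
w(1)*(240*(-66)) = (-6 + 1² + 1³)*(240*(-66)) = (-6 + 1 + 1)*(-15840) = -4*(-15840) = 63360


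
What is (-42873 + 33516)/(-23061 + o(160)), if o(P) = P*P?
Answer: -9357/2539 ≈ -3.6853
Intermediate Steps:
o(P) = P²
(-42873 + 33516)/(-23061 + o(160)) = (-42873 + 33516)/(-23061 + 160²) = -9357/(-23061 + 25600) = -9357/2539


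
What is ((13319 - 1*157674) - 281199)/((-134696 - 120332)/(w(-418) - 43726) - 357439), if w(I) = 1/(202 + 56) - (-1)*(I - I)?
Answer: 4800805319078/4032313295549 ≈ 1.1906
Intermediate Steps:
w(I) = 1/258 (w(I) = 1/258 - (-1)*0 = 1/258 - 1*0 = 1/258 + 0 = 1/258)
((13319 - 1*157674) - 281199)/((-134696 - 120332)/(w(-418) - 43726) - 357439) = ((13319 - 1*157674) - 281199)/((-134696 - 120332)/(1/258 - 43726) - 357439) = ((13319 - 157674) - 281199)/(-255028/(-11281307/258) - 357439) = (-144355 - 281199)/(-255028*(-258/11281307) - 357439) = -425554/(65797224/11281307 - 357439) = -425554/(-4032313295549/11281307) = -425554*(-11281307/4032313295549) = 4800805319078/4032313295549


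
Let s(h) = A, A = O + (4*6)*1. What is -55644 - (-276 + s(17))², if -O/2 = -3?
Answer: -116160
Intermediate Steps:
O = 6 (O = -2*(-3) = 6)
A = 30 (A = 6 + (4*6)*1 = 6 + 24*1 = 6 + 24 = 30)
s(h) = 30
-55644 - (-276 + s(17))² = -55644 - (-276 + 30)² = -55644 - 1*(-246)² = -55644 - 1*60516 = -55644 - 60516 = -116160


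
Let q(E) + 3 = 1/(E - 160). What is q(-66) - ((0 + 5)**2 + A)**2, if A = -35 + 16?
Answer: -8815/226 ≈ -39.004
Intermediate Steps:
q(E) = -3 + 1/(-160 + E) (q(E) = -3 + 1/(E - 160) = -3 + 1/(-160 + E))
A = -19
q(-66) - ((0 + 5)**2 + A)**2 = (481 - 3*(-66))/(-160 - 66) - ((0 + 5)**2 - 19)**2 = (481 + 198)/(-226) - (5**2 - 19)**2 = -1/226*679 - (25 - 19)**2 = -679/226 - 1*6**2 = -679/226 - 1*36 = -679/226 - 36 = -8815/226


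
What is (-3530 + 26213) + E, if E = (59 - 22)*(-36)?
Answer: 21351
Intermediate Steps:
E = -1332 (E = 37*(-36) = -1332)
(-3530 + 26213) + E = (-3530 + 26213) - 1332 = 22683 - 1332 = 21351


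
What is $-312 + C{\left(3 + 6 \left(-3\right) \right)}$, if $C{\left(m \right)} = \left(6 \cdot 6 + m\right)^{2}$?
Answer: $129$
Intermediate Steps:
$C{\left(m \right)} = \left(36 + m\right)^{2}$
$-312 + C{\left(3 + 6 \left(-3\right) \right)} = -312 + \left(36 + \left(3 + 6 \left(-3\right)\right)\right)^{2} = -312 + \left(36 + \left(3 - 18\right)\right)^{2} = -312 + \left(36 - 15\right)^{2} = -312 + 21^{2} = -312 + 441 = 129$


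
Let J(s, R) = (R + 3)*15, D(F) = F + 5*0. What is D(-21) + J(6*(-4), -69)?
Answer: -1011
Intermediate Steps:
D(F) = F (D(F) = F + 0 = F)
J(s, R) = 45 + 15*R (J(s, R) = (3 + R)*15 = 45 + 15*R)
D(-21) + J(6*(-4), -69) = -21 + (45 + 15*(-69)) = -21 + (45 - 1035) = -21 - 990 = -1011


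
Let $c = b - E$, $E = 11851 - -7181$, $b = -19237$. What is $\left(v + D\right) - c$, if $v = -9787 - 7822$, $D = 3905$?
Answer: $24565$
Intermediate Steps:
$E = 19032$ ($E = 11851 + 7181 = 19032$)
$v = -17609$
$c = -38269$ ($c = -19237 - 19032 = -38269$)
$\left(v + D\right) - c = \left(-17609 + 3905\right) - -38269 = -13704 + 38269 = 24565$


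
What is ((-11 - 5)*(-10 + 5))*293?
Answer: 23440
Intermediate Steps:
((-11 - 5)*(-10 + 5))*293 = -16*(-5)*293 = 80*293 = 23440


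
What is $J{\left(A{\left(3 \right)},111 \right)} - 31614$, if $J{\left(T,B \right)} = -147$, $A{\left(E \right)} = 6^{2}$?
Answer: $-31761$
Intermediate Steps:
$A{\left(E \right)} = 36$
$J{\left(A{\left(3 \right)},111 \right)} - 31614 = -147 - 31614 = -31761$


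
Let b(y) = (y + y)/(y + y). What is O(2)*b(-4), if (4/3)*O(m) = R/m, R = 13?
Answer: 39/8 ≈ 4.8750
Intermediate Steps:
O(m) = 39/(4*m) (O(m) = 3*(13/m)/4 = 39/(4*m))
b(y) = 1 (b(y) = (2*y)/((2*y)) = (2*y)*(1/(2*y)) = 1)
O(2)*b(-4) = ((39/4)/2)*1 = ((39/4)*(½))*1 = (39/8)*1 = 39/8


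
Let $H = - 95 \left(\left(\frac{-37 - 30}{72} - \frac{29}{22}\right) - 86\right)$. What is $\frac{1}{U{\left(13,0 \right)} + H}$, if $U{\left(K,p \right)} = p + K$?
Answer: $\frac{792}{6650131} \approx 0.0001191$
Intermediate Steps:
$U{\left(K,p \right)} = K + p$
$H = \frac{6639835}{792}$ ($H = - 95 \left(\left(\left(-67\right) \frac{1}{72} - \frac{29}{22}\right) - 86\right) = - 95 \left(\left(- \frac{67}{72} - \frac{29}{22}\right) - 86\right) = - 95 \left(- \frac{1781}{792} - 86\right) = \left(-95\right) \left(- \frac{69893}{792}\right) = \frac{6639835}{792} \approx 8383.6$)
$\frac{1}{U{\left(13,0 \right)} + H} = \frac{1}{\left(13 + 0\right) + \frac{6639835}{792}} = \frac{1}{13 + \frac{6639835}{792}} = \frac{1}{\frac{6650131}{792}} = \frac{792}{6650131}$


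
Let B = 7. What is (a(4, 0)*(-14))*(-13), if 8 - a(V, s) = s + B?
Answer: 182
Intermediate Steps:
a(V, s) = 1 - s (a(V, s) = 8 - (s + 7) = 8 - (7 + s) = 8 + (-7 - s) = 1 - s)
(a(4, 0)*(-14))*(-13) = ((1 - 1*0)*(-14))*(-13) = ((1 + 0)*(-14))*(-13) = (1*(-14))*(-13) = -14*(-13) = 182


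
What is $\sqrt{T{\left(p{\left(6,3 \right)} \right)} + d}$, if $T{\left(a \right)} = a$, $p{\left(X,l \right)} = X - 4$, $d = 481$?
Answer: $\sqrt{483} \approx 21.977$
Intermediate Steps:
$p{\left(X,l \right)} = -4 + X$
$\sqrt{T{\left(p{\left(6,3 \right)} \right)} + d} = \sqrt{\left(-4 + 6\right) + 481} = \sqrt{2 + 481} = \sqrt{483}$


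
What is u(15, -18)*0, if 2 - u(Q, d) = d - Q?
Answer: 0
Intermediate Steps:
u(Q, d) = 2 + Q - d (u(Q, d) = 2 - (d - Q) = 2 + (Q - d) = 2 + Q - d)
u(15, -18)*0 = (2 + 15 - 1*(-18))*0 = (2 + 15 + 18)*0 = 35*0 = 0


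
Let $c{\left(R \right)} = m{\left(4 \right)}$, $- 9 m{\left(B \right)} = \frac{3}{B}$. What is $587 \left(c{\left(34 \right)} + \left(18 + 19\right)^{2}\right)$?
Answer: $\frac{9642649}{12} \approx 8.0355 \cdot 10^{5}$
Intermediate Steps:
$m{\left(B \right)} = - \frac{1}{3 B}$ ($m{\left(B \right)} = - \frac{3 \frac{1}{B}}{9} = - \frac{1}{3 B}$)
$c{\left(R \right)} = - \frac{1}{12}$ ($c{\left(R \right)} = - \frac{1}{3 \cdot 4} = \left(- \frac{1}{3}\right) \frac{1}{4} = - \frac{1}{12}$)
$587 \left(c{\left(34 \right)} + \left(18 + 19\right)^{2}\right) = 587 \left(- \frac{1}{12} + \left(18 + 19\right)^{2}\right) = 587 \left(- \frac{1}{12} + 37^{2}\right) = 587 \left(- \frac{1}{12} + 1369\right) = 587 \cdot \frac{16427}{12} = \frac{9642649}{12}$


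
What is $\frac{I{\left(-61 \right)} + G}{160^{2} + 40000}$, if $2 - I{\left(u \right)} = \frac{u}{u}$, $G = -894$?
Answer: $- \frac{893}{65600} \approx -0.013613$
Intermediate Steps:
$I{\left(u \right)} = 1$ ($I{\left(u \right)} = 2 - \frac{u}{u} = 2 - 1 = 1$)
$\frac{I{\left(-61 \right)} + G}{160^{2} + 40000} = \frac{1 - 894}{160^{2} + 40000} = - \frac{893}{25600 + 40000} = - \frac{893}{65600}$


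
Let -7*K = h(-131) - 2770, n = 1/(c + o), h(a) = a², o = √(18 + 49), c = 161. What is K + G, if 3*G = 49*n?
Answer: -1116139519/542934 - 49*√67/77562 ≈ -2055.8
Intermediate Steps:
o = √67 ≈ 8.1853
n = 1/(161 + √67) ≈ 0.0059107
K = -14391/7 (K = -((-131)² - 2770)/7 = -(17161 - 2770)/7 = -⅐*14391 = -14391/7 ≈ -2055.9)
G = 7889/77562 - 49*√67/77562 (G = (49*(161/25854 - √67/25854))/3 = (7889/25854 - 49*√67/25854)/3 = 7889/77562 - 49*√67/77562 ≈ 0.096541)
K + G = -14391/7 + (7889/77562 - 49*√67/77562) = -1116139519/542934 - 49*√67/77562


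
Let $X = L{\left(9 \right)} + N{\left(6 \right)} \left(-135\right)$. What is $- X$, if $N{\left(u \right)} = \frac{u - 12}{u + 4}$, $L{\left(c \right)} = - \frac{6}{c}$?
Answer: $- \frac{241}{3} \approx -80.333$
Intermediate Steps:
$N{\left(u \right)} = \frac{-12 + u}{4 + u}$
$X = \frac{241}{3}$ ($X = - \frac{6}{9} + \frac{-12 + 6}{4 + 6} \left(-135\right) = \left(-6\right) \frac{1}{9} + \frac{1}{10} \left(-6\right) \left(-135\right) = - \frac{2}{3} + \frac{1}{10} \left(-6\right) \left(-135\right) = - \frac{2}{3} - -81 = - \frac{2}{3} + 81 = \frac{241}{3} \approx 80.333$)
$- X = \left(-1\right) \frac{241}{3} = - \frac{241}{3}$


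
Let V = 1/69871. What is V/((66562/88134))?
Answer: 44067/2325376751 ≈ 1.8950e-5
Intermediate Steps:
V = 1/69871 ≈ 1.4312e-5
V/((66562/88134)) = 1/(69871*((66562/88134))) = 1/(69871*((66562*(1/88134)))) = 1/(69871*(33281/44067)) = (1/69871)*(44067/33281) = 44067/2325376751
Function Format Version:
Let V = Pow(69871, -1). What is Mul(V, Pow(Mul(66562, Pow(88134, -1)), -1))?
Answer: Rational(44067, 2325376751) ≈ 1.8950e-5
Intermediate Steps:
V = Rational(1, 69871) ≈ 1.4312e-5
Mul(V, Pow(Mul(66562, Pow(88134, -1)), -1)) = Mul(Rational(1, 69871), Pow(Mul(66562, Pow(88134, -1)), -1)) = Mul(Rational(1, 69871), Pow(Mul(66562, Rational(1, 88134)), -1)) = Mul(Rational(1, 69871), Pow(Rational(33281, 44067), -1)) = Mul(Rational(1, 69871), Rational(44067, 33281)) = Rational(44067, 2325376751)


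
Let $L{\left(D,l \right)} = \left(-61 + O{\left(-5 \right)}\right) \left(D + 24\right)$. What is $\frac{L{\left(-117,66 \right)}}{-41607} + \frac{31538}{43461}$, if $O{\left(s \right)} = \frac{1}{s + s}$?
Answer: $\frac{131511497}{223244670} \approx 0.58909$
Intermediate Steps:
$O{\left(s \right)} = \frac{1}{2 s}$
$L{\left(D,l \right)} = - \frac{7332}{5} - \frac{611 D}{10}$ ($L{\left(D,l \right)} = \left(-61 + \frac{1}{2 \left(-5\right)}\right) \left(D + 24\right) = \left(-61 + \frac{1}{2} \left(- \frac{1}{5}\right)\right) \left(24 + D\right) = \left(-61 - \frac{1}{10}\right) \left(24 + D\right) = - \frac{611 \left(24 + D\right)}{10} = - \frac{7332}{5} - \frac{611 D}{10}$)
$\frac{L{\left(-117,66 \right)}}{-41607} + \frac{31538}{43461} = \frac{- \frac{7332}{5} - - \frac{71487}{10}}{-41607} + \frac{31538}{43461} = \left(- \frac{7332}{5} + \frac{71487}{10}\right) \left(- \frac{1}{41607}\right) + 31538 \cdot \frac{1}{43461} = \frac{56823}{10} \left(- \frac{1}{41607}\right) + \frac{31538}{43461} = - \frac{18941}{138690} + \frac{31538}{43461} = \frac{131511497}{223244670}$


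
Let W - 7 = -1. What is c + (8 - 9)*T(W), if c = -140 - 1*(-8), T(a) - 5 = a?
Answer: -143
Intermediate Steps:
W = 6 (W = 7 - 1 = 6)
T(a) = 5 + a
c = -132 (c = -140 + 8 = -132)
c + (8 - 9)*T(W) = -132 + (8 - 9)*(5 + 6) = -132 - 1*11 = -132 - 11 = -143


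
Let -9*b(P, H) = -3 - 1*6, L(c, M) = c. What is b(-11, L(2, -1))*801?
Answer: 801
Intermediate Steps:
b(P, H) = 1 (b(P, H) = -(-3 - 1*6)/9 = -(-3 - 6)/9 = -1/9*(-9) = 1)
b(-11, L(2, -1))*801 = 1*801 = 801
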